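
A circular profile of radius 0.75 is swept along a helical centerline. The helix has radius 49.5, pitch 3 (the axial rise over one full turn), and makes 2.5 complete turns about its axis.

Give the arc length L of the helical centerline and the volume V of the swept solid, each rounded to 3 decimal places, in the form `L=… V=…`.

2πR = 2π·49.5 = 311.017673
per-turn = √(311.017673² + 3²) = √(96731.9927 + 9) = √96740.9927 = 311.032141
L = 2.5 × 311.032141 = 777.580353
V = π·0.75² × L = 1.767146 × 777.580353 = 1374.097907

L=777.580 V=1374.098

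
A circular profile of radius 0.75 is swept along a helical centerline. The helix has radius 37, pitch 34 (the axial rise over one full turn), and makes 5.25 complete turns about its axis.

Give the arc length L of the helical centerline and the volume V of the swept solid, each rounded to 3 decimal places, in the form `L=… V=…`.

2πR = 2π·37 = 232.477856
per-turn = √(232.477856² + 34²) = √(54045.9537 + 1156) = √55201.9537 = 234.950960
L = 5.25 × 234.950960 = 1233.492541
V = π·0.75² × L = 1.767146 × 1233.492541 = 2179.761247

L=1233.493 V=2179.761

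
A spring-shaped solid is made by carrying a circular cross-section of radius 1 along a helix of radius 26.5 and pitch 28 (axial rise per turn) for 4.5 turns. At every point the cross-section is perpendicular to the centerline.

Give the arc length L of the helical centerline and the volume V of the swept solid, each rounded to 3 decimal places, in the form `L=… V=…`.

2πR = 2π·26.5 = 166.504411
per-turn = √(166.504411² + 28²) = √(27723.7188 + 784) = √28507.7188 = 168.842290
L = 4.5 × 168.842290 = 759.790303
V = π·1² × L = 3.141593 × 759.790303 = 2386.951635

L=759.790 V=2386.952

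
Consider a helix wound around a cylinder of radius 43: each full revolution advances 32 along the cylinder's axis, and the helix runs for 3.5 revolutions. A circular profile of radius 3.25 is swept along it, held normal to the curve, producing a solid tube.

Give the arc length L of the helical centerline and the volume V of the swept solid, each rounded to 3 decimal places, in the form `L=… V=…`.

L=952.229 V=31597.883

2πR = 2π·43 = 270.176968
per-turn = √(270.176968² + 32²) = √(72995.5942 + 1024) = √74019.5942 = 272.065423
L = 3.5 × 272.065423 = 952.228979
V = π·3.25² × L = 33.183072 × 952.228979 = 31597.883153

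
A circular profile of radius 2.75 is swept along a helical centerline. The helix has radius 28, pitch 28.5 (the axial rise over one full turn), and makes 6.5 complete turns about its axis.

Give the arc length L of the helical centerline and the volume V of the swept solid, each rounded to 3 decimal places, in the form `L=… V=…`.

L=1158.448 V=27522.737

2πR = 2π·28 = 175.929189
per-turn = √(175.929189² + 28.5²) = √(30951.0794 + 812.25) = √31763.3294 = 178.222696
L = 6.5 × 178.222696 = 1158.447525
V = π·2.75² × L = 23.758294 × 1158.447525 = 27522.737386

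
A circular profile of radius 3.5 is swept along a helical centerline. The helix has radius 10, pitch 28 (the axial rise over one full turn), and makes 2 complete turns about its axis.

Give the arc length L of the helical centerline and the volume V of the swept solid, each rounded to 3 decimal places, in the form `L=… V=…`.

2πR = 2π·10 = 62.831853
per-turn = √(62.831853² + 28²) = √(3947.8418 + 784) = √4731.8418 = 68.788384
L = 2 × 68.788384 = 137.576768
V = π·3.5² × L = 38.484510 × 137.576768 = 5294.574498

L=137.577 V=5294.574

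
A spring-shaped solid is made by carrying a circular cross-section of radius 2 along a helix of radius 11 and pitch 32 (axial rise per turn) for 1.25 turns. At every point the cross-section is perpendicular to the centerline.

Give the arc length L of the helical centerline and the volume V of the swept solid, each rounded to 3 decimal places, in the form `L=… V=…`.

2πR = 2π·11 = 69.115038
per-turn = √(69.115038² + 32²) = √(4776.8885 + 1024) = √5800.8885 = 76.163564
L = 1.25 × 76.163564 = 95.204455
V = π·2² × L = 12.566371 × 95.204455 = 1196.374471

L=95.204 V=1196.374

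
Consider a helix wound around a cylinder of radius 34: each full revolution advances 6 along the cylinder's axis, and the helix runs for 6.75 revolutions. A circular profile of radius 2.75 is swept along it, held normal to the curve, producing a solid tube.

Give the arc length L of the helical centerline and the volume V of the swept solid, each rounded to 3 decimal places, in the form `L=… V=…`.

2πR = 2π·34 = 213.628300
per-turn = √(213.628300² + 6²) = √(45637.0508 + 36) = √45673.0508 = 213.712542
L = 6.75 × 213.712542 = 1442.559661
V = π·2.75² × L = 23.758294 × 1442.559661 = 34272.757171

L=1442.560 V=34272.757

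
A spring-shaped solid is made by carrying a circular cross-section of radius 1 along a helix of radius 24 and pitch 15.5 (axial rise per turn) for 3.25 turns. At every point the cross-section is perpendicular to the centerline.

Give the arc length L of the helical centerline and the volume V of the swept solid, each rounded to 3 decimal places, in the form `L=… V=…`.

L=492.671 V=1547.770

2πR = 2π·24 = 150.796447
per-turn = √(150.796447² + 15.5²) = √(22739.5685 + 240.25) = √22979.8185 = 151.590958
L = 3.25 × 151.590958 = 492.670613
V = π·1² × L = 3.141593 × 492.670613 = 1547.770380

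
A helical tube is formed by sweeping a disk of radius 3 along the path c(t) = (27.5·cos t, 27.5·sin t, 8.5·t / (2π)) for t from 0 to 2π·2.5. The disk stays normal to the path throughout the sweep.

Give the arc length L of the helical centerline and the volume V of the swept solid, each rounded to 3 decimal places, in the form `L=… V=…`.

L=432.491 V=12228.405

2πR = 2π·27.5 = 172.787596
per-turn = √(172.787596² + 8.5²) = √(29855.5533 + 72.25) = √29927.8033 = 172.996541
L = 2.5 × 172.996541 = 432.491353
V = π·3² × L = 28.274334 × 432.491353 = 12228.404925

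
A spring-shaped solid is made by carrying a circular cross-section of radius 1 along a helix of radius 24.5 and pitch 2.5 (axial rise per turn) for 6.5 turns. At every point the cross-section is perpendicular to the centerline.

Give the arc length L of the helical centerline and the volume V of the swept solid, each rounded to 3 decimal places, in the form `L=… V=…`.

2πR = 2π·24.5 = 153.938040
per-turn = √(153.938040² + 2.5²) = √(23696.9202 + 6.25) = √23703.1702 = 153.958339
L = 6.5 × 153.958339 = 1000.729204
V = π·1² × L = 3.141593 × 1000.729204 = 3143.883515

L=1000.729 V=3143.884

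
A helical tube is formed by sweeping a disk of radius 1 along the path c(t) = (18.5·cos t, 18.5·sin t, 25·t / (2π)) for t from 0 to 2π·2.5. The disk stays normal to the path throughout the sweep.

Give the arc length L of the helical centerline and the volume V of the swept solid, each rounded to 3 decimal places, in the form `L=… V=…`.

L=297.242 V=933.815

2πR = 2π·18.5 = 116.238928
per-turn = √(116.238928² + 25²) = √(13511.4884 + 625) = √14136.4884 = 118.896966
L = 2.5 × 118.896966 = 297.242414
V = π·1² × L = 3.141593 × 297.242414 = 933.814584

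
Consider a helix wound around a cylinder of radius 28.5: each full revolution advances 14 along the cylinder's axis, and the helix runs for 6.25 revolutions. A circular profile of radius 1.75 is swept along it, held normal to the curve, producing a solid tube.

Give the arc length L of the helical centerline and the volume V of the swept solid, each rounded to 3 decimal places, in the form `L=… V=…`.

2πR = 2π·28.5 = 179.070781
per-turn = √(179.070781² + 14²) = √(32066.3447 + 196) = √32262.3447 = 179.617217
L = 6.25 × 179.617217 = 1122.607607
V = π·1.75² × L = 9.621128 × 1122.607607 = 10800.750923

L=1122.608 V=10800.751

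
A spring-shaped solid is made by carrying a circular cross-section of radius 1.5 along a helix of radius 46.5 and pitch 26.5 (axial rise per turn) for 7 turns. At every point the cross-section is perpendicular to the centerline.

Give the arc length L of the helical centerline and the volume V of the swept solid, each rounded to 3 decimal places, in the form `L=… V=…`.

L=2053.572 V=14515.846

2πR = 2π·46.5 = 292.168117
per-turn = √(292.168117² + 26.5²) = √(85362.2085 + 702.25) = √86064.4585 = 293.367446
L = 7 × 293.367446 = 2053.572123
V = π·1.5² × L = 7.068583 × 2053.572123 = 14515.845965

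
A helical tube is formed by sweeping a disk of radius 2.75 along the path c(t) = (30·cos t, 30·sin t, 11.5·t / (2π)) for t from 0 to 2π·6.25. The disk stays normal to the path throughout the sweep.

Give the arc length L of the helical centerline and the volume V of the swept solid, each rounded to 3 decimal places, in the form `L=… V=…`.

2πR = 2π·30 = 188.495559
per-turn = √(188.495559² + 11.5²) = √(35530.5758 + 132.25) = √35662.8258 = 188.846037
L = 6.25 × 188.846037 = 1180.287734
V = π·2.75² × L = 23.758294 × 1180.287734 = 28041.623507

L=1180.288 V=28041.624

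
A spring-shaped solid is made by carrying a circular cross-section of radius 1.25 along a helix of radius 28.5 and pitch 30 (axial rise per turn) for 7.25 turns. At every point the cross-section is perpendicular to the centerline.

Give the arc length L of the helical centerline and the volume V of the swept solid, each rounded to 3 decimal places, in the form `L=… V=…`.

2πR = 2π·28.5 = 179.070781
per-turn = √(179.070781² + 30²) = √(32066.3447 + 900) = √32966.3447 = 181.566364
L = 7.25 × 181.566364 = 1316.356142
V = π·1.25² × L = 4.908739 × 1316.356142 = 6461.648103

L=1316.356 V=6461.648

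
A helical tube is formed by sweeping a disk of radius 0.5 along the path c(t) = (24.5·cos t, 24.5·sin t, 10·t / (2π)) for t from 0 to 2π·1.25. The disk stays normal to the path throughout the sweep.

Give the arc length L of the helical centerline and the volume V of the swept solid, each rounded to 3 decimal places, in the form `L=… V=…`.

2πR = 2π·24.5 = 153.938040
per-turn = √(153.938040² + 10²) = √(23696.9202 + 100) = √23796.9202 = 154.262504
L = 1.25 × 154.262504 = 192.828130
V = π·0.5² × L = 0.785398 × 192.828130 = 151.446859

L=192.828 V=151.447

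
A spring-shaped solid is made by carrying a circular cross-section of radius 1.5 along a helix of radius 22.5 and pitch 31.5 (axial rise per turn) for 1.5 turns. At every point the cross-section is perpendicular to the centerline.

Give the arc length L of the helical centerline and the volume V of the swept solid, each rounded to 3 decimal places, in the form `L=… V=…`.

L=217.258 V=1535.705

2πR = 2π·22.5 = 141.371669
per-turn = √(141.371669² + 31.5²) = √(19985.9489 + 992.25) = √20978.1989 = 144.838527
L = 1.5 × 144.838527 = 217.257791
V = π·1.5² × L = 7.068583 × 217.257791 = 1535.704827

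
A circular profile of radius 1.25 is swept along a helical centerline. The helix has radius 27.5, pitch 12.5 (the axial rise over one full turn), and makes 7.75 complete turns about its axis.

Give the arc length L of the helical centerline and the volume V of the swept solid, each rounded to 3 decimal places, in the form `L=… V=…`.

L=1342.603 V=6590.489

2πR = 2π·27.5 = 172.787596
per-turn = √(172.787596² + 12.5²) = √(29855.5533 + 156.25) = √30011.8033 = 173.239151
L = 7.75 × 173.239151 = 1342.603417
V = π·1.25² × L = 4.908739 × 1342.603417 = 6590.489114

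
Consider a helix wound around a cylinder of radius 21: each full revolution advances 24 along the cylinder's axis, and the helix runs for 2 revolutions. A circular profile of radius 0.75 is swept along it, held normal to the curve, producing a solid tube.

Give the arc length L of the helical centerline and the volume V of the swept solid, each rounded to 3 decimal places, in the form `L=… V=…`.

L=268.224 V=473.990

2πR = 2π·21 = 131.946891
per-turn = √(131.946891² + 24²) = √(17409.9822 + 576) = √17985.9822 = 134.111827
L = 2 × 134.111827 = 268.223654
V = π·0.75² × L = 1.767146 × 268.223654 = 473.990322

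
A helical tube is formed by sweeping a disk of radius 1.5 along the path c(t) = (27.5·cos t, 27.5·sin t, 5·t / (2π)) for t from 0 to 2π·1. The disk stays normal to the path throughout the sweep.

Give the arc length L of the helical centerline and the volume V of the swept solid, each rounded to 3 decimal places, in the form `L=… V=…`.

L=172.860 V=1221.875

2πR = 2π·27.5 = 172.787596
per-turn = √(172.787596² + 5²) = √(29855.5533 + 25) = √29880.5533 = 172.859924
L = 1 × 172.859924 = 172.859924
V = π·1.5² × L = 7.068583 × 172.859924 = 1221.874801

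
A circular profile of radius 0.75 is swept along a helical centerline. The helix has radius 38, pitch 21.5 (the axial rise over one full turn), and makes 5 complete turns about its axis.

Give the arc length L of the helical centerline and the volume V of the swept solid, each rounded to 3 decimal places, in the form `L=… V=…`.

L=1198.636 V=2118.164

2πR = 2π·38 = 238.761042
per-turn = √(238.761042² + 21.5²) = √(57006.8350 + 462.25) = √57469.0850 = 239.727105
L = 5 × 239.727105 = 1198.635527
V = π·0.75² × L = 1.767146 × 1198.635527 = 2118.163818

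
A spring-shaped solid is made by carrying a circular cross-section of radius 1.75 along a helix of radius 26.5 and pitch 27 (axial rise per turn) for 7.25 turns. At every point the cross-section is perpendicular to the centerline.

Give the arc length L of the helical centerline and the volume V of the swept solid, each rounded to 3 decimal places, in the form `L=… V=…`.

L=1222.925 V=11765.919

2πR = 2π·26.5 = 166.504411
per-turn = √(166.504411² + 27²) = √(27723.7188 + 729) = √28452.7188 = 168.679337
L = 7.25 × 168.679337 = 1222.925194
V = π·1.75² × L = 9.621128 × 1222.925194 = 11765.919216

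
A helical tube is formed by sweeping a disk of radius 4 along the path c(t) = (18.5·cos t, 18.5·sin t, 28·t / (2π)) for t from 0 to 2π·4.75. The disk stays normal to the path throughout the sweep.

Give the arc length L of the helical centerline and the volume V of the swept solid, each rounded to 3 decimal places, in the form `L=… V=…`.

2πR = 2π·18.5 = 116.238928
per-turn = √(116.238928² + 28²) = √(13511.4884 + 784) = √14295.4884 = 119.563742
L = 4.75 × 119.563742 = 567.927775
V = π·4² × L = 50.265482 × 567.927775 = 28547.163610

L=567.928 V=28547.164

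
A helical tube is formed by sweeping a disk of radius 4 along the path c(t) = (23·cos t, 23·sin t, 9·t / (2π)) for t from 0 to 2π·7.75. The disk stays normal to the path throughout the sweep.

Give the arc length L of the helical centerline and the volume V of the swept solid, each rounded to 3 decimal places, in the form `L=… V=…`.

2πR = 2π·23 = 144.513262
per-turn = √(144.513262² + 9²) = √(20884.0829 + 81) = √20965.0829 = 144.793242
L = 7.75 × 144.793242 = 1122.147625
V = π·4² × L = 50.265482 × 1122.147625 = 56405.291762

L=1122.148 V=56405.292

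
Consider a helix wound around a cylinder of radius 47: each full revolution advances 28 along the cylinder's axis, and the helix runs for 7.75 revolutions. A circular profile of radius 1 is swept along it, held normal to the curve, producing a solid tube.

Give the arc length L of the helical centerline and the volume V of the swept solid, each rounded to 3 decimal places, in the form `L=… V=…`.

L=2298.915 V=7222.254

2πR = 2π·47 = 295.309709
per-turn = √(295.309709² + 28²) = √(87207.8245 + 784) = √87991.8245 = 296.634159
L = 7.75 × 296.634159 = 2298.914735
V = π·1² × L = 3.141593 × 2298.914735 = 7222.253642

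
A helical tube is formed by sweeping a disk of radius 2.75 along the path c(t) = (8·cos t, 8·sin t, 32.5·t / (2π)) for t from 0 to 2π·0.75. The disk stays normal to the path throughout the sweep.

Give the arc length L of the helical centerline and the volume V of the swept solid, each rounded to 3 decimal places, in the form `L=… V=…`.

L=44.893 V=1066.576

2πR = 2π·8 = 50.265482
per-turn = √(50.265482² + 32.5²) = √(2526.6187 + 1056.25) = √3582.8687 = 59.857069
L = 0.75 × 59.857069 = 44.892802
V = π·2.75² × L = 23.758294 × 44.892802 = 1066.576405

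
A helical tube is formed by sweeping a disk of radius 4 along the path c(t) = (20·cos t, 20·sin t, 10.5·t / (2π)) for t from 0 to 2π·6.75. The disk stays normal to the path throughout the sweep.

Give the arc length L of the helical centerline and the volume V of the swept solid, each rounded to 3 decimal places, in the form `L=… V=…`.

2πR = 2π·20 = 125.663706
per-turn = √(125.663706² + 10.5²) = √(15791.3670 + 110.25) = √15901.6170 = 126.101614
L = 6.75 × 126.101614 = 851.185894
V = π·4² × L = 50.265482 × 851.185894 = 42785.269632

L=851.186 V=42785.270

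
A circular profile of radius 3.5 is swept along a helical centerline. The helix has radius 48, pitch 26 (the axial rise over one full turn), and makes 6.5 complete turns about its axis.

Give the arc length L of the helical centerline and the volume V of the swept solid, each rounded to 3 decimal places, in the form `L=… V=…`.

2πR = 2π·48 = 301.592895
per-turn = √(301.592895² + 26²) = √(90958.2742 + 676) = √91634.2742 = 302.711536
L = 6.5 × 302.711536 = 1967.624985
V = π·3.5² × L = 38.484510 × 1967.624985 = 75723.083441

L=1967.625 V=75723.083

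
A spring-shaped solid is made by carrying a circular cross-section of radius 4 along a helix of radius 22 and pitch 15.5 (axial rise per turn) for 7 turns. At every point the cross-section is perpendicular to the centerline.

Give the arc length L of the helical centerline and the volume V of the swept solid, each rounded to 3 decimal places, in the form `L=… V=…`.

2πR = 2π·22 = 138.230077
per-turn = √(138.230077² + 15.5²) = √(19107.5541 + 240.25) = √19347.8041 = 139.096384
L = 7 × 139.096384 = 973.674690
V = π·4² × L = 50.265482 × 973.674690 = 48942.228048

L=973.675 V=48942.228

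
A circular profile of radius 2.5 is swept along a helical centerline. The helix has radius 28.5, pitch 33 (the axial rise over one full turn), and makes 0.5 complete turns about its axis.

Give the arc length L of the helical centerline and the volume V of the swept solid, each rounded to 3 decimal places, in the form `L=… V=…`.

L=91.043 V=1787.626

2πR = 2π·28.5 = 179.070781
per-turn = √(179.070781² + 33²) = √(32066.3447 + 1089) = √33155.3447 = 182.086091
L = 0.5 × 182.086091 = 91.043046
V = π·2.5² × L = 19.634954 × 91.043046 = 1787.626023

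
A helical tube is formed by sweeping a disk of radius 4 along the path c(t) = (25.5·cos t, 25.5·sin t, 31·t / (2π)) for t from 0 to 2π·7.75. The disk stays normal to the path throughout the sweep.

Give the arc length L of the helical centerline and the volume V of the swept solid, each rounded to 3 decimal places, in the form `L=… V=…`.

2πR = 2π·25.5 = 160.221225
per-turn = √(160.221225² + 31²) = √(25670.8410 + 961) = √26631.8410 = 163.192650
L = 7.75 × 163.192650 = 1264.743038
V = π·4² × L = 50.265482 × 1264.743038 = 63572.919004

L=1264.743 V=63572.919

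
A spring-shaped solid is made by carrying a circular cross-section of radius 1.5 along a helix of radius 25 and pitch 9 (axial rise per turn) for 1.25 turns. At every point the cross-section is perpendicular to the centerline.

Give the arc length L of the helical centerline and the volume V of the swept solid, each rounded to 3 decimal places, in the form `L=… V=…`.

2πR = 2π·25 = 157.079633
per-turn = √(157.079633² + 9²) = √(24674.0110 + 81) = √24755.0110 = 157.337252
L = 1.25 × 157.337252 = 196.671566
V = π·1.5² × L = 7.068583 × 196.671566 = 1390.189377

L=196.672 V=1390.189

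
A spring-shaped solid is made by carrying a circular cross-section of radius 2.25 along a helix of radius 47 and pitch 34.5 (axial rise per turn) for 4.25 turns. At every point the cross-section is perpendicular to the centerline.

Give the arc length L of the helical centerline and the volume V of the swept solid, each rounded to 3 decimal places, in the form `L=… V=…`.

L=1263.602 V=20096.723

2πR = 2π·47 = 295.309709
per-turn = √(295.309709² + 34.5²) = √(87207.8245 + 1190.25) = √88398.0745 = 297.318137
L = 4.25 × 297.318137 = 1263.602082
V = π·2.25² × L = 15.904313 × 1263.602082 = 20096.722770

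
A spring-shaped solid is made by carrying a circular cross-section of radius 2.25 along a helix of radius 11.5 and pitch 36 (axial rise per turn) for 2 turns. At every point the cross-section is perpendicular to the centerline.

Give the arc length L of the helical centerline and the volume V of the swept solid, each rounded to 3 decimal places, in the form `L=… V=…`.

2πR = 2π·11.5 = 72.256631
per-turn = √(72.256631² + 36²) = √(5221.0207 + 1296) = √6517.0207 = 80.728067
L = 2 × 80.728067 = 161.456133
V = π·2.25² × L = 15.904313 × 161.456133 = 2567.848846

L=161.456 V=2567.849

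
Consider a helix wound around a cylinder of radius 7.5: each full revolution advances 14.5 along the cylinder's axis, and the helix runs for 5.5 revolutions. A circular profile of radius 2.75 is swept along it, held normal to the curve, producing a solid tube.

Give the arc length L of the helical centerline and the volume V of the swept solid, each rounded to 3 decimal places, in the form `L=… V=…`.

2πR = 2π·7.5 = 47.123890
per-turn = √(47.123890² + 14.5²) = √(2220.6610 + 210.25) = √2430.9110 = 49.304269
L = 5.5 × 49.304269 = 271.173482
V = π·2.75² × L = 23.758294 × 271.173482 = 6442.619435

L=271.173 V=6442.619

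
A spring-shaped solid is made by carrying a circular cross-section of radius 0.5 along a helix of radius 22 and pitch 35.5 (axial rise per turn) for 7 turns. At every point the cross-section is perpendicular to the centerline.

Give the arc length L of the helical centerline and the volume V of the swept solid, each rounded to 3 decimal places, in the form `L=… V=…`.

2πR = 2π·22 = 138.230077
per-turn = √(138.230077² + 35.5²) = √(19107.5541 + 1260.25) = √20367.8041 = 142.715816
L = 7 × 142.715816 = 999.010712
V = π·0.5² × L = 0.785398 × 999.010712 = 784.621178

L=999.011 V=784.621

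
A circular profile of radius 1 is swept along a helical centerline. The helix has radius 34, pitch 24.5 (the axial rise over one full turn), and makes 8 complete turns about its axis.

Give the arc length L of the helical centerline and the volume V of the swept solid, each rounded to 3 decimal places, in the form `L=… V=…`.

L=1720.229 V=5404.258

2πR = 2π·34 = 213.628300
per-turn = √(213.628300² + 24.5²) = √(45637.0508 + 600.25) = √46237.3008 = 215.028604
L = 8 × 215.028604 = 1720.228836
V = π·1² × L = 3.141593 × 1720.228836 = 5404.258274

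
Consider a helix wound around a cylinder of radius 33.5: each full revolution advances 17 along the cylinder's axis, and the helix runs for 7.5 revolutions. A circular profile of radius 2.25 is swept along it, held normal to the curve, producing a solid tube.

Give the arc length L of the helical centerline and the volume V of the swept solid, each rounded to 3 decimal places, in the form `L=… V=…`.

2πR = 2π·33.5 = 210.486708
per-turn = √(210.486708² + 17²) = √(44304.6542 + 289) = √44593.6542 = 211.172096
L = 7.5 × 211.172096 = 1583.790720
V = π·2.25² × L = 15.904313 × 1583.790720 = 25189.103042

L=1583.791 V=25189.103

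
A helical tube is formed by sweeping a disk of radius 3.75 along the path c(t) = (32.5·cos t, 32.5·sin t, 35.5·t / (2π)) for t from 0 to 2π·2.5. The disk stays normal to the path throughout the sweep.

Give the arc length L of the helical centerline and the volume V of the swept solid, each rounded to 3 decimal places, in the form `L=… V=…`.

L=518.166 V=22891.864

2πR = 2π·32.5 = 204.203522
per-turn = √(204.203522² + 35.5²) = √(41699.0786 + 1260.25) = √42959.3286 = 207.266323
L = 2.5 × 207.266323 = 518.165807
V = π·3.75² × L = 44.178647 × 518.165807 = 22891.864122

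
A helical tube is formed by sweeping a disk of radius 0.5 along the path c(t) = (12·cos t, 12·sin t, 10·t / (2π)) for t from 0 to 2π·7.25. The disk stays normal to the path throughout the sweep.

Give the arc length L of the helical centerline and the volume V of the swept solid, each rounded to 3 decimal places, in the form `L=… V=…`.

2πR = 2π·12 = 75.398224
per-turn = √(75.398224² + 10²) = √(5684.8921 + 100) = √5784.8921 = 76.058478
L = 7.25 × 76.058478 = 551.423968
V = π·0.5² × L = 0.785398 × 551.423968 = 433.087372

L=551.424 V=433.087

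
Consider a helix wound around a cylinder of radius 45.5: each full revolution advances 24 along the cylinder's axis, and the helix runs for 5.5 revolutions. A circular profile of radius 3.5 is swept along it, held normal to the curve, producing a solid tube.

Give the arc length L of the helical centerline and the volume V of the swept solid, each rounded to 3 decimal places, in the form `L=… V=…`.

2πR = 2π·45.5 = 285.884931
per-turn = √(285.884931² + 24²) = √(81730.1940 + 576) = √82306.1940 = 286.890561
L = 5.5 × 286.890561 = 1577.898086
V = π·3.5² × L = 38.484510 × 1577.898086 = 60724.634681

L=1577.898 V=60724.635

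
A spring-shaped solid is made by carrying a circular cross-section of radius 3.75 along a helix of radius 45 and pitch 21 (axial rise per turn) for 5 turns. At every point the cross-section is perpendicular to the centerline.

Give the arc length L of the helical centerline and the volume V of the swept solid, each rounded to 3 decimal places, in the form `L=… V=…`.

L=1417.611 V=62628.119

2πR = 2π·45 = 282.743339
per-turn = √(282.743339² + 21²) = √(79943.7956 + 441) = √80384.7956 = 283.522126
L = 5 × 283.522126 = 1417.610628
V = π·3.75² × L = 44.178647 × 1417.610628 = 62628.119058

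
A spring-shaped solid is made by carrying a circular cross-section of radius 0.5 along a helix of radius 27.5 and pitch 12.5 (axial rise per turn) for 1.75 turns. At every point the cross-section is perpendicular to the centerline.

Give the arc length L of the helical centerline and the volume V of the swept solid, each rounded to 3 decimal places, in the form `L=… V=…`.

2πR = 2π·27.5 = 172.787596
per-turn = √(172.787596² + 12.5²) = √(29855.5533 + 156.25) = √30011.8033 = 173.239151
L = 1.75 × 173.239151 = 303.168514
V = π·0.5² × L = 0.785398 × 303.168514 = 238.107994

L=303.169 V=238.108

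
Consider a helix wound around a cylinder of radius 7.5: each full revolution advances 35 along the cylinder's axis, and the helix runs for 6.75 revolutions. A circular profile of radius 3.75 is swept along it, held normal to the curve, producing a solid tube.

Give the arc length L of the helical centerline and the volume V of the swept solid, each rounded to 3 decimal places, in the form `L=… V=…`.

2πR = 2π·7.5 = 47.123890
per-turn = √(47.123890² + 35²) = √(2220.6610 + 1225) = √3445.6610 = 58.699753
L = 6.75 × 58.699753 = 396.223332
V = π·3.75² × L = 44.178647 × 396.223332 = 17504.610598

L=396.223 V=17504.611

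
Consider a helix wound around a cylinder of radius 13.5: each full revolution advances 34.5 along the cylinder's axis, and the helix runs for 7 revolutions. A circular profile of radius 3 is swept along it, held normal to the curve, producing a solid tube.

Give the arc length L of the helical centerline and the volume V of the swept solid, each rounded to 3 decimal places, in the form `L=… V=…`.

2πR = 2π·13.5 = 84.823002
per-turn = √(84.823002² + 34.5²) = √(7194.9416 + 1190.25) = √8385.1916 = 91.570692
L = 7 × 91.570692 = 640.994843
V = π·3² × L = 28.274334 × 640.994843 = 18123.702209

L=640.995 V=18123.702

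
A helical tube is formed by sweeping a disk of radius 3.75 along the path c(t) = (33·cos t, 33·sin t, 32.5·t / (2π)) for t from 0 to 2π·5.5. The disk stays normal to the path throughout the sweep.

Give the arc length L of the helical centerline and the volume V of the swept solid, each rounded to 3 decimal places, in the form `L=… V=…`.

L=1154.322 V=50996.387

2πR = 2π·33 = 207.345115
per-turn = √(207.345115² + 32.5²) = √(42991.9968 + 1056.25) = √44048.2468 = 209.876742
L = 5.5 × 209.876742 = 1154.322080
V = π·3.75² × L = 44.178647 × 1154.322080 = 50996.387349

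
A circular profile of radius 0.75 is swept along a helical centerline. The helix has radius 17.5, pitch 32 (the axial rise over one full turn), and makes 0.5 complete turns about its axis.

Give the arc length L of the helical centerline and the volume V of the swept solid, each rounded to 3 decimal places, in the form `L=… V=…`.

L=57.259 V=101.185

2πR = 2π·17.5 = 109.955743
per-turn = √(109.955743² + 32²) = √(12090.2654 + 1024) = √13114.2654 = 114.517533
L = 0.5 × 114.517533 = 57.258767
V = π·0.75² × L = 1.767146 × 57.258767 = 101.184593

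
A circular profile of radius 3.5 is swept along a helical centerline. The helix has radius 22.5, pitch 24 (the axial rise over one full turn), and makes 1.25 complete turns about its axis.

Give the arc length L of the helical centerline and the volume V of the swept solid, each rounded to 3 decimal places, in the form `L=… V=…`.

2πR = 2π·22.5 = 141.371669
per-turn = √(141.371669² + 24²) = √(19985.9489 + 576) = √20561.9489 = 143.394382
L = 1.25 × 143.394382 = 179.242978
V = π·3.5² × L = 38.484510 × 179.242978 = 6898.078182

L=179.243 V=6898.078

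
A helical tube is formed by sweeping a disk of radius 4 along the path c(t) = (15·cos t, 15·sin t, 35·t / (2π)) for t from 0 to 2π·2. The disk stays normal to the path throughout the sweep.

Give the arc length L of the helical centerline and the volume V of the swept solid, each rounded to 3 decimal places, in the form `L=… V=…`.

2πR = 2π·15 = 94.247780
per-turn = √(94.247780² + 35²) = √(8882.6440 + 1225) = √10107.6440 = 100.536779
L = 2 × 100.536779 = 201.073558
V = π·4² × L = 50.265482 × 201.073558 = 10107.059417

L=201.074 V=10107.059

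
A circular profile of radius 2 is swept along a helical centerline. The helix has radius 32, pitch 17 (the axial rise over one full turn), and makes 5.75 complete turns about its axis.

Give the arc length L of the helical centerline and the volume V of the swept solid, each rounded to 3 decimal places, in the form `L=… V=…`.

2πR = 2π·32 = 201.061930
per-turn = √(201.061930² + 17²) = √(40425.8996 + 289) = √40714.8996 = 201.779334
L = 5.75 × 201.779334 = 1160.231170
V = π·2² × L = 12.566371 × 1160.231170 = 14579.894886

L=1160.231 V=14579.895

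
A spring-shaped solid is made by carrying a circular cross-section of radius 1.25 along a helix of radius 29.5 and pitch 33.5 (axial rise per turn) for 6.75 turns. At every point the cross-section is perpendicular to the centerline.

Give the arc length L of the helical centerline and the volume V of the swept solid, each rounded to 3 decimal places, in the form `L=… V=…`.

2πR = 2π·29.5 = 185.353967
per-turn = √(185.353967² + 33.5²) = √(34356.0929 + 1122.25) = √35478.3429 = 188.356956
L = 6.75 × 188.356956 = 1271.409454
V = π·1.25² × L = 4.908739 × 1271.409454 = 6241.016562

L=1271.409 V=6241.017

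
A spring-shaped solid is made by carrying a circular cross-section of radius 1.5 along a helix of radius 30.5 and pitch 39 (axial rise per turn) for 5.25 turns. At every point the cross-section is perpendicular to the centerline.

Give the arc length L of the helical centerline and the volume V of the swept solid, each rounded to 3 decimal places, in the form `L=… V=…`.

L=1026.718 V=7257.442

2πR = 2π·30.5 = 191.637152
per-turn = √(191.637152² + 39²) = √(36724.7980 + 1521) = √38245.7980 = 195.565329
L = 5.25 × 195.565329 = 1026.717978
V = π·1.5² × L = 7.068583 × 1026.717978 = 7257.441730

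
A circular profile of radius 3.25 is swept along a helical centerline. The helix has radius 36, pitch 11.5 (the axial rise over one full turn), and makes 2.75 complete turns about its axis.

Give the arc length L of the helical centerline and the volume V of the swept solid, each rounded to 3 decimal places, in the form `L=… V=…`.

L=622.839 V=20667.703

2πR = 2π·36 = 226.194671
per-turn = √(226.194671² + 11.5²) = √(51164.0292 + 132.25) = √51296.2792 = 226.486819
L = 2.75 × 226.486819 = 622.838752
V = π·3.25² × L = 33.183072 × 622.838752 = 20667.703419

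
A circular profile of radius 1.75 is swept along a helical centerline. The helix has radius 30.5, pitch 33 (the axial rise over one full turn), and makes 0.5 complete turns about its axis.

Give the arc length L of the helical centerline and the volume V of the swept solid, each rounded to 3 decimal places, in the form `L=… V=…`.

L=97.229 V=935.451

2πR = 2π·30.5 = 191.637152
per-turn = √(191.637152² + 33²) = √(36724.7980 + 1089) = √37813.7980 = 194.457702
L = 0.5 × 194.457702 = 97.228851
V = π·1.75² × L = 9.621128 × 97.228851 = 935.451174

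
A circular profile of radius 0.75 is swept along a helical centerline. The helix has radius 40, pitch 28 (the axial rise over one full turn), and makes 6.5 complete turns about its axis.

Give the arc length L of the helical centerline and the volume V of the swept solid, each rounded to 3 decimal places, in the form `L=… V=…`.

L=1643.735 V=2904.720

2πR = 2π·40 = 251.327412
per-turn = √(251.327412² + 28²) = √(63165.4682 + 784) = √63949.4682 = 252.882321
L = 6.5 × 252.882321 = 1643.735085
V = π·0.75² × L = 1.767146 × 1643.735085 = 2904.719663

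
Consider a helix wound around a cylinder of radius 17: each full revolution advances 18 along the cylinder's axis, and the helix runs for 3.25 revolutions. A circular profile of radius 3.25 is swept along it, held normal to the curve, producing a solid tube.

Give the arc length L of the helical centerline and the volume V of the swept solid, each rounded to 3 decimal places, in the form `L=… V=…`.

L=352.041 V=11681.789

2πR = 2π·17 = 106.814150
per-turn = √(106.814150² + 18²) = √(11409.2627 + 324) = √11733.2627 = 108.320186
L = 3.25 × 108.320186 = 352.040604
V = π·3.25² × L = 33.183072 × 352.040604 = 11681.788864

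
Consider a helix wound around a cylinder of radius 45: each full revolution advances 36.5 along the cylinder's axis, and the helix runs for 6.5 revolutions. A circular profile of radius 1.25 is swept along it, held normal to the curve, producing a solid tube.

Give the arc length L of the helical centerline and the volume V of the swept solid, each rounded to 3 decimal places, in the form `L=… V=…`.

L=1853.082 V=9096.295

2πR = 2π·45 = 282.743339
per-turn = √(282.743339² + 36.5²) = √(79943.7956 + 1332.25) = √81276.0456 = 285.089540
L = 6.5 × 285.089540 = 1853.082008
V = π·1.25² × L = 4.908739 × 1853.082008 = 9096.295036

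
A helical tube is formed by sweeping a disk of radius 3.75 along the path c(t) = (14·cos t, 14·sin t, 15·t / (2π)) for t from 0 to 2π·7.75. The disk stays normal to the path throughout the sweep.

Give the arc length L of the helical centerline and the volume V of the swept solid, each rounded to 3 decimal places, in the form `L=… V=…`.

L=691.566 V=30552.461

2πR = 2π·14 = 87.964594
per-turn = √(87.964594² + 15²) = √(7737.7699 + 225) = √7962.7699 = 89.234354
L = 7.75 × 89.234354 = 691.566240
V = π·3.75² × L = 44.178647 × 691.566240 = 30552.460575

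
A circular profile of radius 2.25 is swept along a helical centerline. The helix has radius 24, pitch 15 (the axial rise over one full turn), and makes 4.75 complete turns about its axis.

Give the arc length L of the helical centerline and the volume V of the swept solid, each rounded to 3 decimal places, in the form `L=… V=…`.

L=719.818 V=11448.212

2πR = 2π·24 = 150.796447
per-turn = √(150.796447² + 15²) = √(22739.5685 + 225) = √22964.5685 = 151.540650
L = 4.75 × 151.540650 = 719.818087
V = π·2.25² × L = 15.904313 × 719.818087 = 11448.212013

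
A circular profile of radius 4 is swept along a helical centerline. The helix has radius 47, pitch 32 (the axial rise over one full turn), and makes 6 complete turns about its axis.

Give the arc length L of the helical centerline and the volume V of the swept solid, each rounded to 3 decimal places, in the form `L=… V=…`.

2πR = 2π·47 = 295.309709
per-turn = √(295.309709² + 32²) = √(87207.8245 + 1024) = √88231.8245 = 297.038423
L = 6 × 297.038423 = 1782.230535
V = π·4² × L = 50.265482 × 1782.230535 = 89584.677716

L=1782.231 V=89584.678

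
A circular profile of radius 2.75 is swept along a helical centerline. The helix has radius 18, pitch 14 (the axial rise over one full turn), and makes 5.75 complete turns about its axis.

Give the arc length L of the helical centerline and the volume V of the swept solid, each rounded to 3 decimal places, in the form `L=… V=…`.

L=655.273 V=15568.173

2πR = 2π·18 = 113.097336
per-turn = √(113.097336² + 14²) = √(12791.0073 + 196) = √12987.0073 = 113.960552
L = 5.75 × 113.960552 = 655.273171
V = π·2.75² × L = 23.758294 × 655.273171 = 15568.172943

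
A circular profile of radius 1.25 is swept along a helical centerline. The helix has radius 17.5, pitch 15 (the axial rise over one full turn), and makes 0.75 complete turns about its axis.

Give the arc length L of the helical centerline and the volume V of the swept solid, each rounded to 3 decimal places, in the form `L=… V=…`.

2πR = 2π·17.5 = 109.955743
per-turn = √(109.955743² + 15²) = √(12090.2654 + 225) = √12315.2654 = 110.974165
L = 0.75 × 110.974165 = 83.230624
V = π·1.25² × L = 4.908739 × 83.230624 = 408.557371

L=83.231 V=408.557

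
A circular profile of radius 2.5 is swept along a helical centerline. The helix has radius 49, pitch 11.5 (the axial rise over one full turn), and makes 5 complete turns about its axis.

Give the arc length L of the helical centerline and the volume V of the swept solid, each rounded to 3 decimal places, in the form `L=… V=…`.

L=1540.454 V=30246.742

2πR = 2π·49 = 307.876080
per-turn = √(307.876080² + 11.5²) = √(94787.6807 + 132.25) = √94919.9307 = 308.090783
L = 5 × 308.090783 = 1540.453916
V = π·2.5² × L = 19.634954 × 1540.453916 = 30246.741907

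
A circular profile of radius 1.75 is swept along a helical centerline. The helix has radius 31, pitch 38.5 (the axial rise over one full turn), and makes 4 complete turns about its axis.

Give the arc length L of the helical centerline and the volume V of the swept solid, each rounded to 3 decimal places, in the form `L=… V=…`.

2πR = 2π·31 = 194.778745
per-turn = √(194.778745² + 38.5²) = √(37938.7593 + 1482.25) = √39421.0093 = 198.547247
L = 4 × 198.547247 = 794.188988
V = π·1.75² × L = 9.621128 × 794.188988 = 7640.993516

L=794.189 V=7640.994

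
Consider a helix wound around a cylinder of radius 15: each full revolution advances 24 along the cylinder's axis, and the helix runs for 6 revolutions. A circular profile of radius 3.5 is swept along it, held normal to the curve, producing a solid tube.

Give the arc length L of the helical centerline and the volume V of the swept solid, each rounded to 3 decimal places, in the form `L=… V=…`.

2πR = 2π·15 = 94.247780
per-turn = √(94.247780² + 24²) = √(8882.6440 + 576) = √9458.6440 = 97.255560
L = 6 × 97.255560 = 583.533360
V = π·3.5² × L = 38.484510 × 583.533360 = 22456.995444

L=583.533 V=22456.995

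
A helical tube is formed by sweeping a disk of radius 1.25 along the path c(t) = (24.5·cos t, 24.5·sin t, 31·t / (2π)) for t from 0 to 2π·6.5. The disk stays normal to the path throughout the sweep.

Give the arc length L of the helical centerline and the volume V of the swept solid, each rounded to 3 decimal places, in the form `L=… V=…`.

L=1020.685 V=5010.274

2πR = 2π·24.5 = 153.938040
per-turn = √(153.938040² + 31²) = √(23696.9202 + 961) = √24657.9202 = 157.028406
L = 6.5 × 157.028406 = 1020.684636
V = π·1.25² × L = 4.908739 × 1020.684636 = 5010.273993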